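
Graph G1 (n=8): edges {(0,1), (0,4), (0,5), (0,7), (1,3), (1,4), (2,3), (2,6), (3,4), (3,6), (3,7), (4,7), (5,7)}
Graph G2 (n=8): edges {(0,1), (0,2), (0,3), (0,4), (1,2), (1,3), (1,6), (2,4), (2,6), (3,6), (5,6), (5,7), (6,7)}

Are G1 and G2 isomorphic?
Yes, isomorphic

The graphs are isomorphic.
One valid mapping φ: V(G1) → V(G2): 0→0, 1→3, 2→5, 3→6, 4→1, 5→4, 6→7, 7→2

Verify φ preserves adjacency — for each edge of G1, its image is an edge of G2:
  (0,1) → (φ(0),φ(1)) = (0,3) ∈ E(G2) ✓
  (0,4) → (φ(0),φ(4)) = (0,1) ∈ E(G2) ✓
  (0,5) → (φ(0),φ(5)) = (0,4) ∈ E(G2) ✓
  (0,7) → (φ(0),φ(7)) = (0,2) ∈ E(G2) ✓
  (1,3) → (φ(1),φ(3)) = (3,6) ∈ E(G2) ✓
  (1,4) → (φ(1),φ(4)) = (1,3) ∈ E(G2) ✓
  (2,3) → (φ(2),φ(3)) = (5,6) ∈ E(G2) ✓
  (2,6) → (φ(2),φ(6)) = (5,7) ∈ E(G2) ✓
  (3,4) → (φ(3),φ(4)) = (1,6) ∈ E(G2) ✓
  (3,6) → (φ(3),φ(6)) = (6,7) ∈ E(G2) ✓
  (3,7) → (φ(3),φ(7)) = (2,6) ∈ E(G2) ✓
  (4,7) → (φ(4),φ(7)) = (1,2) ∈ E(G2) ✓
  (5,7) → (φ(5),φ(7)) = (2,4) ∈ E(G2) ✓
All 13 edges of G1 map to edges of G2, and |E(G1)| = |E(G2)| = 13, so φ is a bijection on edges as well as vertices. Hence G1 ≅ G2.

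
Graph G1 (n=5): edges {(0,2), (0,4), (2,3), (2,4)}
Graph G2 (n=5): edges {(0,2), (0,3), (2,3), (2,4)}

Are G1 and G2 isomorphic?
Yes, isomorphic

The graphs are isomorphic.
One valid mapping φ: V(G1) → V(G2): 0→0, 1→1, 2→2, 3→4, 4→3

Verify φ preserves adjacency — for each edge of G1, its image is an edge of G2:
  (0,2) → (φ(0),φ(2)) = (0,2) ∈ E(G2) ✓
  (0,4) → (φ(0),φ(4)) = (0,3) ∈ E(G2) ✓
  (2,3) → (φ(2),φ(3)) = (2,4) ∈ E(G2) ✓
  (2,4) → (φ(2),φ(4)) = (2,3) ∈ E(G2) ✓
All 4 edges of G1 map to edges of G2, and |E(G1)| = |E(G2)| = 4, so φ is a bijection on edges as well as vertices. Hence G1 ≅ G2.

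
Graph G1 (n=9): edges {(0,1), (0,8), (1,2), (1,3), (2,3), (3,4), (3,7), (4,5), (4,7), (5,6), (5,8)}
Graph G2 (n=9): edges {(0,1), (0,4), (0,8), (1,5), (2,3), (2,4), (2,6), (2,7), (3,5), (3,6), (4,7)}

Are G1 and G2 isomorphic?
Yes, isomorphic

The graphs are isomorphic.
One valid mapping φ: V(G1) → V(G2): 0→5, 1→3, 2→6, 3→2, 4→4, 5→0, 6→8, 7→7, 8→1

Verify φ preserves adjacency — for each edge of G1, its image is an edge of G2:
  (0,1) → (φ(0),φ(1)) = (3,5) ∈ E(G2) ✓
  (0,8) → (φ(0),φ(8)) = (1,5) ∈ E(G2) ✓
  (1,2) → (φ(1),φ(2)) = (3,6) ∈ E(G2) ✓
  (1,3) → (φ(1),φ(3)) = (2,3) ∈ E(G2) ✓
  (2,3) → (φ(2),φ(3)) = (2,6) ∈ E(G2) ✓
  (3,4) → (φ(3),φ(4)) = (2,4) ∈ E(G2) ✓
  (3,7) → (φ(3),φ(7)) = (2,7) ∈ E(G2) ✓
  (4,5) → (φ(4),φ(5)) = (0,4) ∈ E(G2) ✓
  (4,7) → (φ(4),φ(7)) = (4,7) ∈ E(G2) ✓
  (5,6) → (φ(5),φ(6)) = (0,8) ∈ E(G2) ✓
  (5,8) → (φ(5),φ(8)) = (0,1) ∈ E(G2) ✓
All 11 edges of G1 map to edges of G2, and |E(G1)| = |E(G2)| = 11, so φ is a bijection on edges as well as vertices. Hence G1 ≅ G2.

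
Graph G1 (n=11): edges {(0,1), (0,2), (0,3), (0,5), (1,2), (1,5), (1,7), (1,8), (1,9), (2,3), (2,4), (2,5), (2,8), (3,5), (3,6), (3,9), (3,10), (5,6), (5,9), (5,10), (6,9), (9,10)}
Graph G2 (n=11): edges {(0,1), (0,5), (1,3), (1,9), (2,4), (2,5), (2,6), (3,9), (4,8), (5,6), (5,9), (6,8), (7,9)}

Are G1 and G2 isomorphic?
No, not isomorphic

The graphs are NOT isomorphic.

Connected components of G1: 1 component(s) with vertex sets [[0, 1, 2, 3, 4, 5, 6, 7, 8, 9, 10]], sizes [11].
Connected components of G2: 2 component(s) with vertex sets [[10], [0, 1, 2, 3, 4, 5, 6, 7, 8, 9]], sizes [1, 10].
The number of connected components (and the multiset of component sizes) is an isomorphism invariant — an isomorphism maps each component of G1 bijectively onto a component of G2. Since G1 has 1 component(s) and G2 has 2, they cannot be isomorphic.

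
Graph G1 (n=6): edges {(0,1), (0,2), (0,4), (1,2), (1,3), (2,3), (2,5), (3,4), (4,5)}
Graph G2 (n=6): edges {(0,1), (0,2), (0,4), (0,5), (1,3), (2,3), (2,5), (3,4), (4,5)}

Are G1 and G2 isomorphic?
Yes, isomorphic

The graphs are isomorphic.
One valid mapping φ: V(G1) → V(G2): 0→4, 1→5, 2→0, 3→2, 4→3, 5→1

Verify φ preserves adjacency — for each edge of G1, its image is an edge of G2:
  (0,1) → (φ(0),φ(1)) = (4,5) ∈ E(G2) ✓
  (0,2) → (φ(0),φ(2)) = (0,4) ∈ E(G2) ✓
  (0,4) → (φ(0),φ(4)) = (3,4) ∈ E(G2) ✓
  (1,2) → (φ(1),φ(2)) = (0,5) ∈ E(G2) ✓
  (1,3) → (φ(1),φ(3)) = (2,5) ∈ E(G2) ✓
  (2,3) → (φ(2),φ(3)) = (0,2) ∈ E(G2) ✓
  (2,5) → (φ(2),φ(5)) = (0,1) ∈ E(G2) ✓
  (3,4) → (φ(3),φ(4)) = (2,3) ∈ E(G2) ✓
  (4,5) → (φ(4),φ(5)) = (1,3) ∈ E(G2) ✓
All 9 edges of G1 map to edges of G2, and |E(G1)| = |E(G2)| = 9, so φ is a bijection on edges as well as vertices. Hence G1 ≅ G2.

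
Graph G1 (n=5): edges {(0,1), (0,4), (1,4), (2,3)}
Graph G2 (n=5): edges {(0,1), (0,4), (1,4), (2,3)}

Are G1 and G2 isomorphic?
Yes, isomorphic

The graphs are isomorphic.
One valid mapping φ: V(G1) → V(G2): 0→4, 1→0, 2→3, 3→2, 4→1

Verify φ preserves adjacency — for each edge of G1, its image is an edge of G2:
  (0,1) → (φ(0),φ(1)) = (0,4) ∈ E(G2) ✓
  (0,4) → (φ(0),φ(4)) = (1,4) ∈ E(G2) ✓
  (1,4) → (φ(1),φ(4)) = (0,1) ∈ E(G2) ✓
  (2,3) → (φ(2),φ(3)) = (2,3) ∈ E(G2) ✓
All 4 edges of G1 map to edges of G2, and |E(G1)| = |E(G2)| = 4, so φ is a bijection on edges as well as vertices. Hence G1 ≅ G2.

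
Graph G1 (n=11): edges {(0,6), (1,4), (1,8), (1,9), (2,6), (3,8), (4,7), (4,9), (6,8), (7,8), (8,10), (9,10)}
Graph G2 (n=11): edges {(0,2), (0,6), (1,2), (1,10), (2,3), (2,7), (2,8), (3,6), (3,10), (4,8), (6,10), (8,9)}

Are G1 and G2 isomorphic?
Yes, isomorphic

The graphs are isomorphic.
One valid mapping φ: V(G1) → V(G2): 0→4, 1→3, 2→9, 3→7, 4→6, 5→5, 6→8, 7→0, 8→2, 9→10, 10→1

Verify φ preserves adjacency — for each edge of G1, its image is an edge of G2:
  (0,6) → (φ(0),φ(6)) = (4,8) ∈ E(G2) ✓
  (1,4) → (φ(1),φ(4)) = (3,6) ∈ E(G2) ✓
  (1,8) → (φ(1),φ(8)) = (2,3) ∈ E(G2) ✓
  (1,9) → (φ(1),φ(9)) = (3,10) ∈ E(G2) ✓
  (2,6) → (φ(2),φ(6)) = (8,9) ∈ E(G2) ✓
  (3,8) → (φ(3),φ(8)) = (2,7) ∈ E(G2) ✓
  (4,7) → (φ(4),φ(7)) = (0,6) ∈ E(G2) ✓
  (4,9) → (φ(4),φ(9)) = (6,10) ∈ E(G2) ✓
  (6,8) → (φ(6),φ(8)) = (2,8) ∈ E(G2) ✓
  (7,8) → (φ(7),φ(8)) = (0,2) ∈ E(G2) ✓
  (8,10) → (φ(8),φ(10)) = (1,2) ∈ E(G2) ✓
  (9,10) → (φ(9),φ(10)) = (1,10) ∈ E(G2) ✓
All 12 edges of G1 map to edges of G2, and |E(G1)| = |E(G2)| = 12, so φ is a bijection on edges as well as vertices. Hence G1 ≅ G2.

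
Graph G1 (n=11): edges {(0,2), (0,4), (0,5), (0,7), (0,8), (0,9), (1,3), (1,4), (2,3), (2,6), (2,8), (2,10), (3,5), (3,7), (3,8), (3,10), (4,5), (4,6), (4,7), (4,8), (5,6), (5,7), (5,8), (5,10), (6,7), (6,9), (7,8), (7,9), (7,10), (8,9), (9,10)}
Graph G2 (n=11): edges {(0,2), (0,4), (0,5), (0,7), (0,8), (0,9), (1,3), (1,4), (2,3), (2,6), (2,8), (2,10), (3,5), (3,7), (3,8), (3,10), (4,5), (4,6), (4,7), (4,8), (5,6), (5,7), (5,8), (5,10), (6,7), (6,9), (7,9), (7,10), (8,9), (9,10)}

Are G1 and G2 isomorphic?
No, not isomorphic

The graphs are NOT isomorphic.

Counting edges: G1 has 31 edge(s); G2 has 30 edge(s).
Edge count is an isomorphism invariant (a bijection on vertices induces a bijection on edges), so differing edge counts rule out isomorphism.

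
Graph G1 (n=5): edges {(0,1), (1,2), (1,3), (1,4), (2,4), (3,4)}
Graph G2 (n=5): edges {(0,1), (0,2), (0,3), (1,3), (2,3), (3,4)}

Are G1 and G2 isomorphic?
Yes, isomorphic

The graphs are isomorphic.
One valid mapping φ: V(G1) → V(G2): 0→4, 1→3, 2→1, 3→2, 4→0

Verify φ preserves adjacency — for each edge of G1, its image is an edge of G2:
  (0,1) → (φ(0),φ(1)) = (3,4) ∈ E(G2) ✓
  (1,2) → (φ(1),φ(2)) = (1,3) ∈ E(G2) ✓
  (1,3) → (φ(1),φ(3)) = (2,3) ∈ E(G2) ✓
  (1,4) → (φ(1),φ(4)) = (0,3) ∈ E(G2) ✓
  (2,4) → (φ(2),φ(4)) = (0,1) ∈ E(G2) ✓
  (3,4) → (φ(3),φ(4)) = (0,2) ∈ E(G2) ✓
All 6 edges of G1 map to edges of G2, and |E(G1)| = |E(G2)| = 6, so φ is a bijection on edges as well as vertices. Hence G1 ≅ G2.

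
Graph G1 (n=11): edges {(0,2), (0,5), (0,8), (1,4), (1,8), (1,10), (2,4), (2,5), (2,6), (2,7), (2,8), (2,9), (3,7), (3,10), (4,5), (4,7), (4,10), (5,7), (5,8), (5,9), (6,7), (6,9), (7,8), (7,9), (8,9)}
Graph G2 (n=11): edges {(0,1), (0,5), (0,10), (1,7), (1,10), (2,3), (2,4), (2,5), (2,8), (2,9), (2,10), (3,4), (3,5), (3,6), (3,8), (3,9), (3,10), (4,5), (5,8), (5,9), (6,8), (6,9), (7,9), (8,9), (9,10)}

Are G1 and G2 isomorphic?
Yes, isomorphic

The graphs are isomorphic.
One valid mapping φ: V(G1) → V(G2): 0→4, 1→0, 2→3, 3→7, 4→10, 5→2, 6→6, 7→9, 8→5, 9→8, 10→1

Verify φ preserves adjacency — for each edge of G1, its image is an edge of G2:
  (0,2) → (φ(0),φ(2)) = (3,4) ∈ E(G2) ✓
  (0,5) → (φ(0),φ(5)) = (2,4) ∈ E(G2) ✓
  (0,8) → (φ(0),φ(8)) = (4,5) ∈ E(G2) ✓
  (1,4) → (φ(1),φ(4)) = (0,10) ∈ E(G2) ✓
  (1,8) → (φ(1),φ(8)) = (0,5) ∈ E(G2) ✓
  (1,10) → (φ(1),φ(10)) = (0,1) ∈ E(G2) ✓
  (2,4) → (φ(2),φ(4)) = (3,10) ∈ E(G2) ✓
  (2,5) → (φ(2),φ(5)) = (2,3) ∈ E(G2) ✓
  (2,6) → (φ(2),φ(6)) = (3,6) ∈ E(G2) ✓
  (2,7) → (φ(2),φ(7)) = (3,9) ∈ E(G2) ✓
  (2,8) → (φ(2),φ(8)) = (3,5) ∈ E(G2) ✓
  (2,9) → (φ(2),φ(9)) = (3,8) ∈ E(G2) ✓
  (3,7) → (φ(3),φ(7)) = (7,9) ∈ E(G2) ✓
  (3,10) → (φ(3),φ(10)) = (1,7) ∈ E(G2) ✓
  (4,5) → (φ(4),φ(5)) = (2,10) ∈ E(G2) ✓
  (4,7) → (φ(4),φ(7)) = (9,10) ∈ E(G2) ✓
  (4,10) → (φ(4),φ(10)) = (1,10) ∈ E(G2) ✓
  (5,7) → (φ(5),φ(7)) = (2,9) ∈ E(G2) ✓
  (5,8) → (φ(5),φ(8)) = (2,5) ∈ E(G2) ✓
  (5,9) → (φ(5),φ(9)) = (2,8) ∈ E(G2) ✓
  (6,7) → (φ(6),φ(7)) = (6,9) ∈ E(G2) ✓
  (6,9) → (φ(6),φ(9)) = (6,8) ∈ E(G2) ✓
  (7,8) → (φ(7),φ(8)) = (5,9) ∈ E(G2) ✓
  (7,9) → (φ(7),φ(9)) = (8,9) ∈ E(G2) ✓
  (8,9) → (φ(8),φ(9)) = (5,8) ∈ E(G2) ✓
All 25 edges of G1 map to edges of G2, and |E(G1)| = |E(G2)| = 25, so φ is a bijection on edges as well as vertices. Hence G1 ≅ G2.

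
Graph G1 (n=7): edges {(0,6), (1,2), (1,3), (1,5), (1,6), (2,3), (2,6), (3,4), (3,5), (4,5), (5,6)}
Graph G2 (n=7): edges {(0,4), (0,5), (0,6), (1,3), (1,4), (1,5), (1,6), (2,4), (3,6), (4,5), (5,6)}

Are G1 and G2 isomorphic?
Yes, isomorphic

The graphs are isomorphic.
One valid mapping φ: V(G1) → V(G2): 0→2, 1→5, 2→0, 3→6, 4→3, 5→1, 6→4

Verify φ preserves adjacency — for each edge of G1, its image is an edge of G2:
  (0,6) → (φ(0),φ(6)) = (2,4) ∈ E(G2) ✓
  (1,2) → (φ(1),φ(2)) = (0,5) ∈ E(G2) ✓
  (1,3) → (φ(1),φ(3)) = (5,6) ∈ E(G2) ✓
  (1,5) → (φ(1),φ(5)) = (1,5) ∈ E(G2) ✓
  (1,6) → (φ(1),φ(6)) = (4,5) ∈ E(G2) ✓
  (2,3) → (φ(2),φ(3)) = (0,6) ∈ E(G2) ✓
  (2,6) → (φ(2),φ(6)) = (0,4) ∈ E(G2) ✓
  (3,4) → (φ(3),φ(4)) = (3,6) ∈ E(G2) ✓
  (3,5) → (φ(3),φ(5)) = (1,6) ∈ E(G2) ✓
  (4,5) → (φ(4),φ(5)) = (1,3) ∈ E(G2) ✓
  (5,6) → (φ(5),φ(6)) = (1,4) ∈ E(G2) ✓
All 11 edges of G1 map to edges of G2, and |E(G1)| = |E(G2)| = 11, so φ is a bijection on edges as well as vertices. Hence G1 ≅ G2.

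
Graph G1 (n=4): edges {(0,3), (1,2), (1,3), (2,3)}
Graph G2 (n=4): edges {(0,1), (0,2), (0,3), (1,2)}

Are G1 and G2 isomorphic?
Yes, isomorphic

The graphs are isomorphic.
One valid mapping φ: V(G1) → V(G2): 0→3, 1→1, 2→2, 3→0

Verify φ preserves adjacency — for each edge of G1, its image is an edge of G2:
  (0,3) → (φ(0),φ(3)) = (0,3) ∈ E(G2) ✓
  (1,2) → (φ(1),φ(2)) = (1,2) ∈ E(G2) ✓
  (1,3) → (φ(1),φ(3)) = (0,1) ∈ E(G2) ✓
  (2,3) → (φ(2),φ(3)) = (0,2) ∈ E(G2) ✓
All 4 edges of G1 map to edges of G2, and |E(G1)| = |E(G2)| = 4, so φ is a bijection on edges as well as vertices. Hence G1 ≅ G2.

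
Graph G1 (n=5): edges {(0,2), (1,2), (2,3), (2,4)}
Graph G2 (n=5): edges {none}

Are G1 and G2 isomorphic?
No, not isomorphic

The graphs are NOT isomorphic.

Degrees in G1: deg(0)=1, deg(1)=1, deg(2)=4, deg(3)=1, deg(4)=1.
Sorted degree sequence of G1: [4, 1, 1, 1, 1].
Degrees in G2: deg(0)=0, deg(1)=0, deg(2)=0, deg(3)=0, deg(4)=0.
Sorted degree sequence of G2: [0, 0, 0, 0, 0].
The (sorted) degree sequence is an isomorphism invariant, so since G1 and G2 have different degree sequences they cannot be isomorphic.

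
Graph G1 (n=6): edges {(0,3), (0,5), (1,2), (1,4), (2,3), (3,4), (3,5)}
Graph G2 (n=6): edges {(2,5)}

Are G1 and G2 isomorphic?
No, not isomorphic

The graphs are NOT isomorphic.

Connected components of G1: 1 component(s) with vertex sets [[0, 1, 2, 3, 4, 5]], sizes [6].
Connected components of G2: 5 component(s) with vertex sets [[0], [1], [3], [4], [2, 5]], sizes [1, 1, 1, 1, 2].
The number of connected components (and the multiset of component sizes) is an isomorphism invariant — an isomorphism maps each component of G1 bijectively onto a component of G2. Since G1 has 1 component(s) and G2 has 5, they cannot be isomorphic.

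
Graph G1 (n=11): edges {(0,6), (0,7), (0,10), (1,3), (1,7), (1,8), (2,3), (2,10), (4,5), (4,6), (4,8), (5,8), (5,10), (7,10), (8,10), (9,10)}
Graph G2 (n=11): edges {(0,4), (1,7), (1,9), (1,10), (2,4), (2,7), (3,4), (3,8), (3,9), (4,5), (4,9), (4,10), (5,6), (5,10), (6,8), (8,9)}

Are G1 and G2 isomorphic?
Yes, isomorphic

The graphs are isomorphic.
One valid mapping φ: V(G1) → V(G2): 0→5, 1→1, 2→2, 3→7, 4→8, 5→3, 6→6, 7→10, 8→9, 9→0, 10→4

Verify φ preserves adjacency — for each edge of G1, its image is an edge of G2:
  (0,6) → (φ(0),φ(6)) = (5,6) ∈ E(G2) ✓
  (0,7) → (φ(0),φ(7)) = (5,10) ∈ E(G2) ✓
  (0,10) → (φ(0),φ(10)) = (4,5) ∈ E(G2) ✓
  (1,3) → (φ(1),φ(3)) = (1,7) ∈ E(G2) ✓
  (1,7) → (φ(1),φ(7)) = (1,10) ∈ E(G2) ✓
  (1,8) → (φ(1),φ(8)) = (1,9) ∈ E(G2) ✓
  (2,3) → (φ(2),φ(3)) = (2,7) ∈ E(G2) ✓
  (2,10) → (φ(2),φ(10)) = (2,4) ∈ E(G2) ✓
  (4,5) → (φ(4),φ(5)) = (3,8) ∈ E(G2) ✓
  (4,6) → (φ(4),φ(6)) = (6,8) ∈ E(G2) ✓
  (4,8) → (φ(4),φ(8)) = (8,9) ∈ E(G2) ✓
  (5,8) → (φ(5),φ(8)) = (3,9) ∈ E(G2) ✓
  (5,10) → (φ(5),φ(10)) = (3,4) ∈ E(G2) ✓
  (7,10) → (φ(7),φ(10)) = (4,10) ∈ E(G2) ✓
  (8,10) → (φ(8),φ(10)) = (4,9) ∈ E(G2) ✓
  (9,10) → (φ(9),φ(10)) = (0,4) ∈ E(G2) ✓
All 16 edges of G1 map to edges of G2, and |E(G1)| = |E(G2)| = 16, so φ is a bijection on edges as well as vertices. Hence G1 ≅ G2.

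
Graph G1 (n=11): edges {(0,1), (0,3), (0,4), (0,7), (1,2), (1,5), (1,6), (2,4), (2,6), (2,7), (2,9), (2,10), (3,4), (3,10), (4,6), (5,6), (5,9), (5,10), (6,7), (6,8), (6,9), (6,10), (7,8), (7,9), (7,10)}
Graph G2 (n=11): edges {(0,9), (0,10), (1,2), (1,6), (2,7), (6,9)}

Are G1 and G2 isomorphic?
No, not isomorphic

The graphs are NOT isomorphic.

Connected components of G1: 1 component(s) with vertex sets [[0, 1, 2, 3, 4, 5, 6, 7, 8, 9, 10]], sizes [11].
Connected components of G2: 5 component(s) with vertex sets [[3], [4], [5], [8], [0, 1, 2, 6, 7, 9, 10]], sizes [1, 1, 1, 1, 7].
The number of connected components (and the multiset of component sizes) is an isomorphism invariant — an isomorphism maps each component of G1 bijectively onto a component of G2. Since G1 has 1 component(s) and G2 has 5, they cannot be isomorphic.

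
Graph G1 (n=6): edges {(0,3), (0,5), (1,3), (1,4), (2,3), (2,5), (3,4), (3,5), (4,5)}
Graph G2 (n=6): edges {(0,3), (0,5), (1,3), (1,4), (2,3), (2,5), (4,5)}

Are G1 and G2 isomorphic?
No, not isomorphic

The graphs are NOT isomorphic.

Counting edges: G1 has 9 edge(s); G2 has 7 edge(s).
Edge count is an isomorphism invariant (a bijection on vertices induces a bijection on edges), so differing edge counts rule out isomorphism.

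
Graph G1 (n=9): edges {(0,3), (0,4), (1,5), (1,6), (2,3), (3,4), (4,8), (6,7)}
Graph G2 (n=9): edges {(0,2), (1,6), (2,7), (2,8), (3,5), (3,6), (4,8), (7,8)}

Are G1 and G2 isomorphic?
Yes, isomorphic

The graphs are isomorphic.
One valid mapping φ: V(G1) → V(G2): 0→7, 1→6, 2→0, 3→2, 4→8, 5→1, 6→3, 7→5, 8→4

Verify φ preserves adjacency — for each edge of G1, its image is an edge of G2:
  (0,3) → (φ(0),φ(3)) = (2,7) ∈ E(G2) ✓
  (0,4) → (φ(0),φ(4)) = (7,8) ∈ E(G2) ✓
  (1,5) → (φ(1),φ(5)) = (1,6) ∈ E(G2) ✓
  (1,6) → (φ(1),φ(6)) = (3,6) ∈ E(G2) ✓
  (2,3) → (φ(2),φ(3)) = (0,2) ∈ E(G2) ✓
  (3,4) → (φ(3),φ(4)) = (2,8) ∈ E(G2) ✓
  (4,8) → (φ(4),φ(8)) = (4,8) ∈ E(G2) ✓
  (6,7) → (φ(6),φ(7)) = (3,5) ∈ E(G2) ✓
All 8 edges of G1 map to edges of G2, and |E(G1)| = |E(G2)| = 8, so φ is a bijection on edges as well as vertices. Hence G1 ≅ G2.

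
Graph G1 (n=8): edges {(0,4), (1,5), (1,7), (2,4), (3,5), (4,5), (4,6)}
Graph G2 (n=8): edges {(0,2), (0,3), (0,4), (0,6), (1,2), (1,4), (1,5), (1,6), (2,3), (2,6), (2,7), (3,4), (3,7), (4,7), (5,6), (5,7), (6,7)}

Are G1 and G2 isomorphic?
No, not isomorphic

The graphs are NOT isomorphic.

Degrees in G1: deg(0)=1, deg(1)=2, deg(2)=1, deg(3)=1, deg(4)=4, deg(5)=3, deg(6)=1, deg(7)=1.
Sorted degree sequence of G1: [4, 3, 2, 1, 1, 1, 1, 1].
Degrees in G2: deg(0)=4, deg(1)=4, deg(2)=5, deg(3)=4, deg(4)=4, deg(5)=3, deg(6)=5, deg(7)=5.
Sorted degree sequence of G2: [5, 5, 5, 4, 4, 4, 4, 3].
The (sorted) degree sequence is an isomorphism invariant, so since G1 and G2 have different degree sequences they cannot be isomorphic.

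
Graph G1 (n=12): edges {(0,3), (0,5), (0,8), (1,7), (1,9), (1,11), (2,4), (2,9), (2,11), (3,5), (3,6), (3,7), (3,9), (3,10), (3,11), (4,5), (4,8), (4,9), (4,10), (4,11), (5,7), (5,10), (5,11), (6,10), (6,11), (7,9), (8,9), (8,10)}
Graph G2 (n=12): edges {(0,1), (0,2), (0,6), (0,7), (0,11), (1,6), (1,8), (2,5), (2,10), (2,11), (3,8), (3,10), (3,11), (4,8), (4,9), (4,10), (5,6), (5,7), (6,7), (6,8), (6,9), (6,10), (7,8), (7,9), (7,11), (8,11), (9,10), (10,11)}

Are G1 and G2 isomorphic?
Yes, isomorphic

The graphs are isomorphic.
One valid mapping φ: V(G1) → V(G2): 0→5, 1→4, 2→3, 3→6, 4→11, 5→7, 6→1, 7→9, 8→2, 9→10, 10→0, 11→8

Verify φ preserves adjacency — for each edge of G1, its image is an edge of G2:
  (0,3) → (φ(0),φ(3)) = (5,6) ∈ E(G2) ✓
  (0,5) → (φ(0),φ(5)) = (5,7) ∈ E(G2) ✓
  (0,8) → (φ(0),φ(8)) = (2,5) ∈ E(G2) ✓
  (1,7) → (φ(1),φ(7)) = (4,9) ∈ E(G2) ✓
  (1,9) → (φ(1),φ(9)) = (4,10) ∈ E(G2) ✓
  (1,11) → (φ(1),φ(11)) = (4,8) ∈ E(G2) ✓
  (2,4) → (φ(2),φ(4)) = (3,11) ∈ E(G2) ✓
  (2,9) → (φ(2),φ(9)) = (3,10) ∈ E(G2) ✓
  (2,11) → (φ(2),φ(11)) = (3,8) ∈ E(G2) ✓
  (3,5) → (φ(3),φ(5)) = (6,7) ∈ E(G2) ✓
  (3,6) → (φ(3),φ(6)) = (1,6) ∈ E(G2) ✓
  (3,7) → (φ(3),φ(7)) = (6,9) ∈ E(G2) ✓
  (3,9) → (φ(3),φ(9)) = (6,10) ∈ E(G2) ✓
  (3,10) → (φ(3),φ(10)) = (0,6) ∈ E(G2) ✓
  (3,11) → (φ(3),φ(11)) = (6,8) ∈ E(G2) ✓
  (4,5) → (φ(4),φ(5)) = (7,11) ∈ E(G2) ✓
  (4,8) → (φ(4),φ(8)) = (2,11) ∈ E(G2) ✓
  (4,9) → (φ(4),φ(9)) = (10,11) ∈ E(G2) ✓
  (4,10) → (φ(4),φ(10)) = (0,11) ∈ E(G2) ✓
  (4,11) → (φ(4),φ(11)) = (8,11) ∈ E(G2) ✓
  (5,7) → (φ(5),φ(7)) = (7,9) ∈ E(G2) ✓
  (5,10) → (φ(5),φ(10)) = (0,7) ∈ E(G2) ✓
  (5,11) → (φ(5),φ(11)) = (7,8) ∈ E(G2) ✓
  (6,10) → (φ(6),φ(10)) = (0,1) ∈ E(G2) ✓
  (6,11) → (φ(6),φ(11)) = (1,8) ∈ E(G2) ✓
  (7,9) → (φ(7),φ(9)) = (9,10) ∈ E(G2) ✓
  (8,9) → (φ(8),φ(9)) = (2,10) ∈ E(G2) ✓
  (8,10) → (φ(8),φ(10)) = (0,2) ∈ E(G2) ✓
All 28 edges of G1 map to edges of G2, and |E(G1)| = |E(G2)| = 28, so φ is a bijection on edges as well as vertices. Hence G1 ≅ G2.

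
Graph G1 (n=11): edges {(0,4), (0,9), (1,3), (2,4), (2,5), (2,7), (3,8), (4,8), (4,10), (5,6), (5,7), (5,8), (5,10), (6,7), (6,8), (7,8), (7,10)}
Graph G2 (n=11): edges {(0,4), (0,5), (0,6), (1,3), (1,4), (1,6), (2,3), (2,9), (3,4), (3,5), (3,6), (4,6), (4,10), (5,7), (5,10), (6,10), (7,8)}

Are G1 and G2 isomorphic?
Yes, isomorphic

The graphs are isomorphic.
One valid mapping φ: V(G1) → V(G2): 0→7, 1→9, 2→0, 3→2, 4→5, 5→4, 6→1, 7→6, 8→3, 9→8, 10→10

Verify φ preserves adjacency — for each edge of G1, its image is an edge of G2:
  (0,4) → (φ(0),φ(4)) = (5,7) ∈ E(G2) ✓
  (0,9) → (φ(0),φ(9)) = (7,8) ∈ E(G2) ✓
  (1,3) → (φ(1),φ(3)) = (2,9) ∈ E(G2) ✓
  (2,4) → (φ(2),φ(4)) = (0,5) ∈ E(G2) ✓
  (2,5) → (φ(2),φ(5)) = (0,4) ∈ E(G2) ✓
  (2,7) → (φ(2),φ(7)) = (0,6) ∈ E(G2) ✓
  (3,8) → (φ(3),φ(8)) = (2,3) ∈ E(G2) ✓
  (4,8) → (φ(4),φ(8)) = (3,5) ∈ E(G2) ✓
  (4,10) → (φ(4),φ(10)) = (5,10) ∈ E(G2) ✓
  (5,6) → (φ(5),φ(6)) = (1,4) ∈ E(G2) ✓
  (5,7) → (φ(5),φ(7)) = (4,6) ∈ E(G2) ✓
  (5,8) → (φ(5),φ(8)) = (3,4) ∈ E(G2) ✓
  (5,10) → (φ(5),φ(10)) = (4,10) ∈ E(G2) ✓
  (6,7) → (φ(6),φ(7)) = (1,6) ∈ E(G2) ✓
  (6,8) → (φ(6),φ(8)) = (1,3) ∈ E(G2) ✓
  (7,8) → (φ(7),φ(8)) = (3,6) ∈ E(G2) ✓
  (7,10) → (φ(7),φ(10)) = (6,10) ∈ E(G2) ✓
All 17 edges of G1 map to edges of G2, and |E(G1)| = |E(G2)| = 17, so φ is a bijection on edges as well as vertices. Hence G1 ≅ G2.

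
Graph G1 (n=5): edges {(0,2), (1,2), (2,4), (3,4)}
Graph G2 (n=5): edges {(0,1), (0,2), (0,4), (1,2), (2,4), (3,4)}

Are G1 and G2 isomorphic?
No, not isomorphic

The graphs are NOT isomorphic.

Counting edges: G1 has 4 edge(s); G2 has 6 edge(s).
Edge count is an isomorphism invariant (a bijection on vertices induces a bijection on edges), so differing edge counts rule out isomorphism.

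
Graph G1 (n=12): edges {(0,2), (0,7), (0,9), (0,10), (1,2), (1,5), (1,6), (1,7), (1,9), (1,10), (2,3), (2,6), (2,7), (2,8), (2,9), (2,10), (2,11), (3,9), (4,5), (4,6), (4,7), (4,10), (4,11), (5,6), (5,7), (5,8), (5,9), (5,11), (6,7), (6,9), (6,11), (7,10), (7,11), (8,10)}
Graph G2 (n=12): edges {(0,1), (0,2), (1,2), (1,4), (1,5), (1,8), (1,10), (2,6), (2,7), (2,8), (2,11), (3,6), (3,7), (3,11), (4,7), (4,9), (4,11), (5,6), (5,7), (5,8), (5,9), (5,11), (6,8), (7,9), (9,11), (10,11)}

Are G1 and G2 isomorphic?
No, not isomorphic

The graphs are NOT isomorphic.

Degrees in G1: deg(0)=4, deg(1)=6, deg(2)=9, deg(3)=2, deg(4)=5, deg(5)=7, deg(6)=7, deg(7)=8, deg(8)=3, deg(9)=6, deg(10)=6, deg(11)=5.
Sorted degree sequence of G1: [9, 8, 7, 7, 6, 6, 6, 5, 5, 4, 3, 2].
Degrees in G2: deg(0)=2, deg(1)=6, deg(2)=6, deg(3)=3, deg(4)=4, deg(5)=6, deg(6)=4, deg(7)=5, deg(8)=4, deg(9)=4, deg(10)=2, deg(11)=6.
Sorted degree sequence of G2: [6, 6, 6, 6, 5, 4, 4, 4, 4, 3, 2, 2].
The (sorted) degree sequence is an isomorphism invariant, so since G1 and G2 have different degree sequences they cannot be isomorphic.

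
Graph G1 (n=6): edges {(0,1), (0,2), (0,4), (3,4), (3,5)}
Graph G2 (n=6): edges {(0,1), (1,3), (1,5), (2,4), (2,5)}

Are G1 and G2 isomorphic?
Yes, isomorphic

The graphs are isomorphic.
One valid mapping φ: V(G1) → V(G2): 0→1, 1→3, 2→0, 3→2, 4→5, 5→4

Verify φ preserves adjacency — for each edge of G1, its image is an edge of G2:
  (0,1) → (φ(0),φ(1)) = (1,3) ∈ E(G2) ✓
  (0,2) → (φ(0),φ(2)) = (0,1) ∈ E(G2) ✓
  (0,4) → (φ(0),φ(4)) = (1,5) ∈ E(G2) ✓
  (3,4) → (φ(3),φ(4)) = (2,5) ∈ E(G2) ✓
  (3,5) → (φ(3),φ(5)) = (2,4) ∈ E(G2) ✓
All 5 edges of G1 map to edges of G2, and |E(G1)| = |E(G2)| = 5, so φ is a bijection on edges as well as vertices. Hence G1 ≅ G2.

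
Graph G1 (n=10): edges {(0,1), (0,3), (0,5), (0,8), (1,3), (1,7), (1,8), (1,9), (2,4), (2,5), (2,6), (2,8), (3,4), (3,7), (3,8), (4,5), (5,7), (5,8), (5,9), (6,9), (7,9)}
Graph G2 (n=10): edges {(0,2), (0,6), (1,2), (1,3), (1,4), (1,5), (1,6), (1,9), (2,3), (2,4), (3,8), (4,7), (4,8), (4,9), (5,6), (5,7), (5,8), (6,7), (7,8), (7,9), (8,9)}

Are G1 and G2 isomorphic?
Yes, isomorphic

The graphs are isomorphic.
One valid mapping φ: V(G1) → V(G2): 0→9, 1→7, 2→2, 3→8, 4→3, 5→1, 6→0, 7→5, 8→4, 9→6

Verify φ preserves adjacency — for each edge of G1, its image is an edge of G2:
  (0,1) → (φ(0),φ(1)) = (7,9) ∈ E(G2) ✓
  (0,3) → (φ(0),φ(3)) = (8,9) ∈ E(G2) ✓
  (0,5) → (φ(0),φ(5)) = (1,9) ∈ E(G2) ✓
  (0,8) → (φ(0),φ(8)) = (4,9) ∈ E(G2) ✓
  (1,3) → (φ(1),φ(3)) = (7,8) ∈ E(G2) ✓
  (1,7) → (φ(1),φ(7)) = (5,7) ∈ E(G2) ✓
  (1,8) → (φ(1),φ(8)) = (4,7) ∈ E(G2) ✓
  (1,9) → (φ(1),φ(9)) = (6,7) ∈ E(G2) ✓
  (2,4) → (φ(2),φ(4)) = (2,3) ∈ E(G2) ✓
  (2,5) → (φ(2),φ(5)) = (1,2) ∈ E(G2) ✓
  (2,6) → (φ(2),φ(6)) = (0,2) ∈ E(G2) ✓
  (2,8) → (φ(2),φ(8)) = (2,4) ∈ E(G2) ✓
  (3,4) → (φ(3),φ(4)) = (3,8) ∈ E(G2) ✓
  (3,7) → (φ(3),φ(7)) = (5,8) ∈ E(G2) ✓
  (3,8) → (φ(3),φ(8)) = (4,8) ∈ E(G2) ✓
  (4,5) → (φ(4),φ(5)) = (1,3) ∈ E(G2) ✓
  (5,7) → (φ(5),φ(7)) = (1,5) ∈ E(G2) ✓
  (5,8) → (φ(5),φ(8)) = (1,4) ∈ E(G2) ✓
  (5,9) → (φ(5),φ(9)) = (1,6) ∈ E(G2) ✓
  (6,9) → (φ(6),φ(9)) = (0,6) ∈ E(G2) ✓
  (7,9) → (φ(7),φ(9)) = (5,6) ∈ E(G2) ✓
All 21 edges of G1 map to edges of G2, and |E(G1)| = |E(G2)| = 21, so φ is a bijection on edges as well as vertices. Hence G1 ≅ G2.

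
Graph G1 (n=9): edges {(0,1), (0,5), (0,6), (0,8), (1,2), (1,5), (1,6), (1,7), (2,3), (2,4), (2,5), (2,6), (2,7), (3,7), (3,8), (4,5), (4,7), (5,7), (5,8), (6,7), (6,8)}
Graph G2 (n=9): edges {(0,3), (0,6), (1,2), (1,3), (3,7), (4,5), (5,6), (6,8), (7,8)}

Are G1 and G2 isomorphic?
No, not isomorphic

The graphs are NOT isomorphic.

Counting triangles (3-cliques): G1 has 15, G2 has 0.
Triangle count is an isomorphism invariant, so differing triangle counts rule out isomorphism.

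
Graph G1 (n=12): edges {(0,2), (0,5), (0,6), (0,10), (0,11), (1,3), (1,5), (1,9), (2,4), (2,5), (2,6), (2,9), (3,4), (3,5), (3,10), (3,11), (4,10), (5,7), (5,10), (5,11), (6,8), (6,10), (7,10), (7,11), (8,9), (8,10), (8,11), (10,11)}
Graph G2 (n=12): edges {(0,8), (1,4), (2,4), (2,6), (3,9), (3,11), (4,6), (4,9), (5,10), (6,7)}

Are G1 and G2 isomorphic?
No, not isomorphic

The graphs are NOT isomorphic.

Connected components of G1: 1 component(s) with vertex sets [[0, 1, 2, 3, 4, 5, 6, 7, 8, 9, 10, 11]], sizes [12].
Connected components of G2: 3 component(s) with vertex sets [[0, 8], [5, 10], [1, 2, 3, 4, 6, 7, 9, 11]], sizes [2, 2, 8].
The number of connected components (and the multiset of component sizes) is an isomorphism invariant — an isomorphism maps each component of G1 bijectively onto a component of G2. Since G1 has 1 component(s) and G2 has 3, they cannot be isomorphic.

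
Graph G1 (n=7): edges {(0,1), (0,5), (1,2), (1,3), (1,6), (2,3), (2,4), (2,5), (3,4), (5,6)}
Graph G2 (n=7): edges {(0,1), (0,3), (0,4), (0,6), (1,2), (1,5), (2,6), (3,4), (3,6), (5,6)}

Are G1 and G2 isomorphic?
Yes, isomorphic

The graphs are isomorphic.
One valid mapping φ: V(G1) → V(G2): 0→5, 1→6, 2→0, 3→3, 4→4, 5→1, 6→2

Verify φ preserves adjacency — for each edge of G1, its image is an edge of G2:
  (0,1) → (φ(0),φ(1)) = (5,6) ∈ E(G2) ✓
  (0,5) → (φ(0),φ(5)) = (1,5) ∈ E(G2) ✓
  (1,2) → (φ(1),φ(2)) = (0,6) ∈ E(G2) ✓
  (1,3) → (φ(1),φ(3)) = (3,6) ∈ E(G2) ✓
  (1,6) → (φ(1),φ(6)) = (2,6) ∈ E(G2) ✓
  (2,3) → (φ(2),φ(3)) = (0,3) ∈ E(G2) ✓
  (2,4) → (φ(2),φ(4)) = (0,4) ∈ E(G2) ✓
  (2,5) → (φ(2),φ(5)) = (0,1) ∈ E(G2) ✓
  (3,4) → (φ(3),φ(4)) = (3,4) ∈ E(G2) ✓
  (5,6) → (φ(5),φ(6)) = (1,2) ∈ E(G2) ✓
All 10 edges of G1 map to edges of G2, and |E(G1)| = |E(G2)| = 10, so φ is a bijection on edges as well as vertices. Hence G1 ≅ G2.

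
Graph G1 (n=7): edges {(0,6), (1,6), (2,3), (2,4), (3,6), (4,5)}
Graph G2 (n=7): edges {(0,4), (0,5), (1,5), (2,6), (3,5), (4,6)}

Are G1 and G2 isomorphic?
Yes, isomorphic

The graphs are isomorphic.
One valid mapping φ: V(G1) → V(G2): 0→1, 1→3, 2→4, 3→0, 4→6, 5→2, 6→5

Verify φ preserves adjacency — for each edge of G1, its image is an edge of G2:
  (0,6) → (φ(0),φ(6)) = (1,5) ∈ E(G2) ✓
  (1,6) → (φ(1),φ(6)) = (3,5) ∈ E(G2) ✓
  (2,3) → (φ(2),φ(3)) = (0,4) ∈ E(G2) ✓
  (2,4) → (φ(2),φ(4)) = (4,6) ∈ E(G2) ✓
  (3,6) → (φ(3),φ(6)) = (0,5) ∈ E(G2) ✓
  (4,5) → (φ(4),φ(5)) = (2,6) ∈ E(G2) ✓
All 6 edges of G1 map to edges of G2, and |E(G1)| = |E(G2)| = 6, so φ is a bijection on edges as well as vertices. Hence G1 ≅ G2.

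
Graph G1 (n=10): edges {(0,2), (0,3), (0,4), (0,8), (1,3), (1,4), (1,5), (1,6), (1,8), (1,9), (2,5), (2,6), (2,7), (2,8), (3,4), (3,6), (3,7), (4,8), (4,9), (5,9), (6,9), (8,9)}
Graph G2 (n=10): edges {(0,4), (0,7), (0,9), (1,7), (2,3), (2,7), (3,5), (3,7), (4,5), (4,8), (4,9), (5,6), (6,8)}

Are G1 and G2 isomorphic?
No, not isomorphic

The graphs are NOT isomorphic.

Counting triangles (3-cliques): G1 has 11, G2 has 2.
Triangle count is an isomorphism invariant, so differing triangle counts rule out isomorphism.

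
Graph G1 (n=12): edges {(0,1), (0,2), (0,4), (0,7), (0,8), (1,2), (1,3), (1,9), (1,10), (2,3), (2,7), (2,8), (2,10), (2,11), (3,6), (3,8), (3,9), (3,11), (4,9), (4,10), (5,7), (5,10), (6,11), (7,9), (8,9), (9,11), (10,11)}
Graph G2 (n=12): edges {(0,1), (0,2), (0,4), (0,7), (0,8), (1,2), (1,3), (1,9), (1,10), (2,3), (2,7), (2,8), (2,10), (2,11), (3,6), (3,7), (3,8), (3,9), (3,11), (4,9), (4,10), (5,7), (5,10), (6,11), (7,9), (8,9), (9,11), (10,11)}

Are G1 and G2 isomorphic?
No, not isomorphic

The graphs are NOT isomorphic.

Counting edges: G1 has 27 edge(s); G2 has 28 edge(s).
Edge count is an isomorphism invariant (a bijection on vertices induces a bijection on edges), so differing edge counts rule out isomorphism.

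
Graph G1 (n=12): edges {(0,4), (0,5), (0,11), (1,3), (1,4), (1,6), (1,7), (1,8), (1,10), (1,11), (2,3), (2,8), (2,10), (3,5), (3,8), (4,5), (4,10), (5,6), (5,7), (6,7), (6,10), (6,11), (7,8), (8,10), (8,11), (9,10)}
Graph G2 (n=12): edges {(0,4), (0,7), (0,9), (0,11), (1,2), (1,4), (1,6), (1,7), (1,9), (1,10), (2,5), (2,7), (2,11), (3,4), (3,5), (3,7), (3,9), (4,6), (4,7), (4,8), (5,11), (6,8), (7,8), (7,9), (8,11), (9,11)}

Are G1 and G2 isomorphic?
Yes, isomorphic

The graphs are isomorphic.
One valid mapping φ: V(G1) → V(G2): 0→5, 1→7, 2→6, 3→8, 4→2, 5→11, 6→9, 7→0, 8→4, 9→10, 10→1, 11→3

Verify φ preserves adjacency — for each edge of G1, its image is an edge of G2:
  (0,4) → (φ(0),φ(4)) = (2,5) ∈ E(G2) ✓
  (0,5) → (φ(0),φ(5)) = (5,11) ∈ E(G2) ✓
  (0,11) → (φ(0),φ(11)) = (3,5) ∈ E(G2) ✓
  (1,3) → (φ(1),φ(3)) = (7,8) ∈ E(G2) ✓
  (1,4) → (φ(1),φ(4)) = (2,7) ∈ E(G2) ✓
  (1,6) → (φ(1),φ(6)) = (7,9) ∈ E(G2) ✓
  (1,7) → (φ(1),φ(7)) = (0,7) ∈ E(G2) ✓
  (1,8) → (φ(1),φ(8)) = (4,7) ∈ E(G2) ✓
  (1,10) → (φ(1),φ(10)) = (1,7) ∈ E(G2) ✓
  (1,11) → (φ(1),φ(11)) = (3,7) ∈ E(G2) ✓
  (2,3) → (φ(2),φ(3)) = (6,8) ∈ E(G2) ✓
  (2,8) → (φ(2),φ(8)) = (4,6) ∈ E(G2) ✓
  (2,10) → (φ(2),φ(10)) = (1,6) ∈ E(G2) ✓
  (3,5) → (φ(3),φ(5)) = (8,11) ∈ E(G2) ✓
  (3,8) → (φ(3),φ(8)) = (4,8) ∈ E(G2) ✓
  (4,5) → (φ(4),φ(5)) = (2,11) ∈ E(G2) ✓
  (4,10) → (φ(4),φ(10)) = (1,2) ∈ E(G2) ✓
  (5,6) → (φ(5),φ(6)) = (9,11) ∈ E(G2) ✓
  (5,7) → (φ(5),φ(7)) = (0,11) ∈ E(G2) ✓
  (6,7) → (φ(6),φ(7)) = (0,9) ∈ E(G2) ✓
  (6,10) → (φ(6),φ(10)) = (1,9) ∈ E(G2) ✓
  (6,11) → (φ(6),φ(11)) = (3,9) ∈ E(G2) ✓
  (7,8) → (φ(7),φ(8)) = (0,4) ∈ E(G2) ✓
  (8,10) → (φ(8),φ(10)) = (1,4) ∈ E(G2) ✓
  (8,11) → (φ(8),φ(11)) = (3,4) ∈ E(G2) ✓
  (9,10) → (φ(9),φ(10)) = (1,10) ∈ E(G2) ✓
All 26 edges of G1 map to edges of G2, and |E(G1)| = |E(G2)| = 26, so φ is a bijection on edges as well as vertices. Hence G1 ≅ G2.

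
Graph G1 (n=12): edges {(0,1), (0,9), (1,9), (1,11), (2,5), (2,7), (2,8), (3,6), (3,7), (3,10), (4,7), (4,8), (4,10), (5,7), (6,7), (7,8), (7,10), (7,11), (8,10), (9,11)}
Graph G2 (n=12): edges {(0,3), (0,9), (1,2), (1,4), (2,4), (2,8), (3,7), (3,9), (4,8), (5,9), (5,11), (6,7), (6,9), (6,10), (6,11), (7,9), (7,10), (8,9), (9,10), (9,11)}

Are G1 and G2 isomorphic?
Yes, isomorphic

The graphs are isomorphic.
One valid mapping φ: V(G1) → V(G2): 0→1, 1→2, 2→11, 3→3, 4→10, 5→5, 6→0, 7→9, 8→6, 9→4, 10→7, 11→8

Verify φ preserves adjacency — for each edge of G1, its image is an edge of G2:
  (0,1) → (φ(0),φ(1)) = (1,2) ∈ E(G2) ✓
  (0,9) → (φ(0),φ(9)) = (1,4) ∈ E(G2) ✓
  (1,9) → (φ(1),φ(9)) = (2,4) ∈ E(G2) ✓
  (1,11) → (φ(1),φ(11)) = (2,8) ∈ E(G2) ✓
  (2,5) → (φ(2),φ(5)) = (5,11) ∈ E(G2) ✓
  (2,7) → (φ(2),φ(7)) = (9,11) ∈ E(G2) ✓
  (2,8) → (φ(2),φ(8)) = (6,11) ∈ E(G2) ✓
  (3,6) → (φ(3),φ(6)) = (0,3) ∈ E(G2) ✓
  (3,7) → (φ(3),φ(7)) = (3,9) ∈ E(G2) ✓
  (3,10) → (φ(3),φ(10)) = (3,7) ∈ E(G2) ✓
  (4,7) → (φ(4),φ(7)) = (9,10) ∈ E(G2) ✓
  (4,8) → (φ(4),φ(8)) = (6,10) ∈ E(G2) ✓
  (4,10) → (φ(4),φ(10)) = (7,10) ∈ E(G2) ✓
  (5,7) → (φ(5),φ(7)) = (5,9) ∈ E(G2) ✓
  (6,7) → (φ(6),φ(7)) = (0,9) ∈ E(G2) ✓
  (7,8) → (φ(7),φ(8)) = (6,9) ∈ E(G2) ✓
  (7,10) → (φ(7),φ(10)) = (7,9) ∈ E(G2) ✓
  (7,11) → (φ(7),φ(11)) = (8,9) ∈ E(G2) ✓
  (8,10) → (φ(8),φ(10)) = (6,7) ∈ E(G2) ✓
  (9,11) → (φ(9),φ(11)) = (4,8) ∈ E(G2) ✓
All 20 edges of G1 map to edges of G2, and |E(G1)| = |E(G2)| = 20, so φ is a bijection on edges as well as vertices. Hence G1 ≅ G2.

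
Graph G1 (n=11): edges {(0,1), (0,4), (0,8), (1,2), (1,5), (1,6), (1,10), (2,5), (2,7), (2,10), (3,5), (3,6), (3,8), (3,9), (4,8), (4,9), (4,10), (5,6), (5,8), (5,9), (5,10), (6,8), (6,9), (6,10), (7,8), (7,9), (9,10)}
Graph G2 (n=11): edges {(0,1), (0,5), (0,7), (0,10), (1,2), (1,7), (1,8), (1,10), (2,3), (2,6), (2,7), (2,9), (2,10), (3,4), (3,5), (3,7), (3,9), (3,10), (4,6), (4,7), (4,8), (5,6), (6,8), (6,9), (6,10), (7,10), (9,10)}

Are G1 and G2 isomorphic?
Yes, isomorphic

The graphs are isomorphic.
One valid mapping φ: V(G1) → V(G2): 0→8, 1→1, 2→0, 3→9, 4→4, 5→10, 6→2, 7→5, 8→6, 9→3, 10→7

Verify φ preserves adjacency — for each edge of G1, its image is an edge of G2:
  (0,1) → (φ(0),φ(1)) = (1,8) ∈ E(G2) ✓
  (0,4) → (φ(0),φ(4)) = (4,8) ∈ E(G2) ✓
  (0,8) → (φ(0),φ(8)) = (6,8) ∈ E(G2) ✓
  (1,2) → (φ(1),φ(2)) = (0,1) ∈ E(G2) ✓
  (1,5) → (φ(1),φ(5)) = (1,10) ∈ E(G2) ✓
  (1,6) → (φ(1),φ(6)) = (1,2) ∈ E(G2) ✓
  (1,10) → (φ(1),φ(10)) = (1,7) ∈ E(G2) ✓
  (2,5) → (φ(2),φ(5)) = (0,10) ∈ E(G2) ✓
  (2,7) → (φ(2),φ(7)) = (0,5) ∈ E(G2) ✓
  (2,10) → (φ(2),φ(10)) = (0,7) ∈ E(G2) ✓
  (3,5) → (φ(3),φ(5)) = (9,10) ∈ E(G2) ✓
  (3,6) → (φ(3),φ(6)) = (2,9) ∈ E(G2) ✓
  (3,8) → (φ(3),φ(8)) = (6,9) ∈ E(G2) ✓
  (3,9) → (φ(3),φ(9)) = (3,9) ∈ E(G2) ✓
  (4,8) → (φ(4),φ(8)) = (4,6) ∈ E(G2) ✓
  (4,9) → (φ(4),φ(9)) = (3,4) ∈ E(G2) ✓
  (4,10) → (φ(4),φ(10)) = (4,7) ∈ E(G2) ✓
  (5,6) → (φ(5),φ(6)) = (2,10) ∈ E(G2) ✓
  (5,8) → (φ(5),φ(8)) = (6,10) ∈ E(G2) ✓
  (5,9) → (φ(5),φ(9)) = (3,10) ∈ E(G2) ✓
  (5,10) → (φ(5),φ(10)) = (7,10) ∈ E(G2) ✓
  (6,8) → (φ(6),φ(8)) = (2,6) ∈ E(G2) ✓
  (6,9) → (φ(6),φ(9)) = (2,3) ∈ E(G2) ✓
  (6,10) → (φ(6),φ(10)) = (2,7) ∈ E(G2) ✓
  (7,8) → (φ(7),φ(8)) = (5,6) ∈ E(G2) ✓
  (7,9) → (φ(7),φ(9)) = (3,5) ∈ E(G2) ✓
  (9,10) → (φ(9),φ(10)) = (3,7) ∈ E(G2) ✓
All 27 edges of G1 map to edges of G2, and |E(G1)| = |E(G2)| = 27, so φ is a bijection on edges as well as vertices. Hence G1 ≅ G2.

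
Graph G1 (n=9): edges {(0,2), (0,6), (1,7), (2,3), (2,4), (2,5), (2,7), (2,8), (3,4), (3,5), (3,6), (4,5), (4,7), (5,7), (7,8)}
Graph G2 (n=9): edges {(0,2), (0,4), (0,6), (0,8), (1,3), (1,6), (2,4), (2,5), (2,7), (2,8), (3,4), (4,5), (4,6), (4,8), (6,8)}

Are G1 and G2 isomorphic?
Yes, isomorphic

The graphs are isomorphic.
One valid mapping φ: V(G1) → V(G2): 0→3, 1→7, 2→4, 3→6, 4→0, 5→8, 6→1, 7→2, 8→5

Verify φ preserves adjacency — for each edge of G1, its image is an edge of G2:
  (0,2) → (φ(0),φ(2)) = (3,4) ∈ E(G2) ✓
  (0,6) → (φ(0),φ(6)) = (1,3) ∈ E(G2) ✓
  (1,7) → (φ(1),φ(7)) = (2,7) ∈ E(G2) ✓
  (2,3) → (φ(2),φ(3)) = (4,6) ∈ E(G2) ✓
  (2,4) → (φ(2),φ(4)) = (0,4) ∈ E(G2) ✓
  (2,5) → (φ(2),φ(5)) = (4,8) ∈ E(G2) ✓
  (2,7) → (φ(2),φ(7)) = (2,4) ∈ E(G2) ✓
  (2,8) → (φ(2),φ(8)) = (4,5) ∈ E(G2) ✓
  (3,4) → (φ(3),φ(4)) = (0,6) ∈ E(G2) ✓
  (3,5) → (φ(3),φ(5)) = (6,8) ∈ E(G2) ✓
  (3,6) → (φ(3),φ(6)) = (1,6) ∈ E(G2) ✓
  (4,5) → (φ(4),φ(5)) = (0,8) ∈ E(G2) ✓
  (4,7) → (φ(4),φ(7)) = (0,2) ∈ E(G2) ✓
  (5,7) → (φ(5),φ(7)) = (2,8) ∈ E(G2) ✓
  (7,8) → (φ(7),φ(8)) = (2,5) ∈ E(G2) ✓
All 15 edges of G1 map to edges of G2, and |E(G1)| = |E(G2)| = 15, so φ is a bijection on edges as well as vertices. Hence G1 ≅ G2.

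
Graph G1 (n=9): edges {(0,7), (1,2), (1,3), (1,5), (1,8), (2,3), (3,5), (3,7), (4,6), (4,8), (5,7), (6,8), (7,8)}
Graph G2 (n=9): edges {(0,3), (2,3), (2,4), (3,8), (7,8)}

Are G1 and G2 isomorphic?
No, not isomorphic

The graphs are NOT isomorphic.

Connected components of G1: 1 component(s) with vertex sets [[0, 1, 2, 3, 4, 5, 6, 7, 8]], sizes [9].
Connected components of G2: 4 component(s) with vertex sets [[1], [5], [6], [0, 2, 3, 4, 7, 8]], sizes [1, 1, 1, 6].
The number of connected components (and the multiset of component sizes) is an isomorphism invariant — an isomorphism maps each component of G1 bijectively onto a component of G2. Since G1 has 1 component(s) and G2 has 4, they cannot be isomorphic.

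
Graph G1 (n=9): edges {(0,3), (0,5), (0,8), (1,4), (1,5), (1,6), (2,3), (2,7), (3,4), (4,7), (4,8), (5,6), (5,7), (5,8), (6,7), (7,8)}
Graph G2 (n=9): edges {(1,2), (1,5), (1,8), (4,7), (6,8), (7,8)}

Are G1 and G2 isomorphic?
No, not isomorphic

The graphs are NOT isomorphic.

Connected components of G1: 1 component(s) with vertex sets [[0, 1, 2, 3, 4, 5, 6, 7, 8]], sizes [9].
Connected components of G2: 3 component(s) with vertex sets [[0], [3], [1, 2, 4, 5, 6, 7, 8]], sizes [1, 1, 7].
The number of connected components (and the multiset of component sizes) is an isomorphism invariant — an isomorphism maps each component of G1 bijectively onto a component of G2. Since G1 has 1 component(s) and G2 has 3, they cannot be isomorphic.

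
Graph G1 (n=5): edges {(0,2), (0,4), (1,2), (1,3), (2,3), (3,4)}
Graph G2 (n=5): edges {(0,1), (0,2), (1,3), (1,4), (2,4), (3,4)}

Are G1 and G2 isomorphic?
Yes, isomorphic

The graphs are isomorphic.
One valid mapping φ: V(G1) → V(G2): 0→2, 1→3, 2→4, 3→1, 4→0

Verify φ preserves adjacency — for each edge of G1, its image is an edge of G2:
  (0,2) → (φ(0),φ(2)) = (2,4) ∈ E(G2) ✓
  (0,4) → (φ(0),φ(4)) = (0,2) ∈ E(G2) ✓
  (1,2) → (φ(1),φ(2)) = (3,4) ∈ E(G2) ✓
  (1,3) → (φ(1),φ(3)) = (1,3) ∈ E(G2) ✓
  (2,3) → (φ(2),φ(3)) = (1,4) ∈ E(G2) ✓
  (3,4) → (φ(3),φ(4)) = (0,1) ∈ E(G2) ✓
All 6 edges of G1 map to edges of G2, and |E(G1)| = |E(G2)| = 6, so φ is a bijection on edges as well as vertices. Hence G1 ≅ G2.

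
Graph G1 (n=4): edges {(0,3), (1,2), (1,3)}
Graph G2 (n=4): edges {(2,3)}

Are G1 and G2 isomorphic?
No, not isomorphic

The graphs are NOT isomorphic.

Connected components of G1: 1 component(s) with vertex sets [[0, 1, 2, 3]], sizes [4].
Connected components of G2: 3 component(s) with vertex sets [[0], [1], [2, 3]], sizes [1, 1, 2].
The number of connected components (and the multiset of component sizes) is an isomorphism invariant — an isomorphism maps each component of G1 bijectively onto a component of G2. Since G1 has 1 component(s) and G2 has 3, they cannot be isomorphic.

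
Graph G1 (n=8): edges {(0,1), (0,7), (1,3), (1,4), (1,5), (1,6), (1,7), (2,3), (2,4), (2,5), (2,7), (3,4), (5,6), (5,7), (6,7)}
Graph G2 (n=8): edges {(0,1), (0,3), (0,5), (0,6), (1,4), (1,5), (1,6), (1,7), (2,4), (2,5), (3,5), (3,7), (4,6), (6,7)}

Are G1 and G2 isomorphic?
No, not isomorphic

The graphs are NOT isomorphic.

Degrees in G1: deg(0)=2, deg(1)=6, deg(2)=4, deg(3)=3, deg(4)=3, deg(5)=4, deg(6)=3, deg(7)=5.
Sorted degree sequence of G1: [6, 5, 4, 4, 3, 3, 3, 2].
Degrees in G2: deg(0)=4, deg(1)=5, deg(2)=2, deg(3)=3, deg(4)=3, deg(5)=4, deg(6)=4, deg(7)=3.
Sorted degree sequence of G2: [5, 4, 4, 4, 3, 3, 3, 2].
The (sorted) degree sequence is an isomorphism invariant, so since G1 and G2 have different degree sequences they cannot be isomorphic.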